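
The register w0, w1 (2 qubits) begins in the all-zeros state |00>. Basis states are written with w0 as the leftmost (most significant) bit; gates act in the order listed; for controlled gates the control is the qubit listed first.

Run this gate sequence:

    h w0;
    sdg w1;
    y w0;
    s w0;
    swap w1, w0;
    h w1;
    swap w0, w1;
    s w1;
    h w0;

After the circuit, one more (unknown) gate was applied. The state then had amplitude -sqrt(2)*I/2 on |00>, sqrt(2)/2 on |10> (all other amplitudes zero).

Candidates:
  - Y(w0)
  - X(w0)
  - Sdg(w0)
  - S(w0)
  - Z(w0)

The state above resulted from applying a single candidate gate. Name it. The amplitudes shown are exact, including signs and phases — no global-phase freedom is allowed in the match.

It was Z(w0) that produced the state shown.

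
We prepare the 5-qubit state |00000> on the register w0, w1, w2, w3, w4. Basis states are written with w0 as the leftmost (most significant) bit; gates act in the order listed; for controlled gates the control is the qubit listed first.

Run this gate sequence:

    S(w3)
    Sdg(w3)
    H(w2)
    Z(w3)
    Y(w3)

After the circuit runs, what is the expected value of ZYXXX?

The observable ZYXXX averages to 0. Key observation: gates 1-2 undo each other exactly, leaving only the rest of the circuit to track.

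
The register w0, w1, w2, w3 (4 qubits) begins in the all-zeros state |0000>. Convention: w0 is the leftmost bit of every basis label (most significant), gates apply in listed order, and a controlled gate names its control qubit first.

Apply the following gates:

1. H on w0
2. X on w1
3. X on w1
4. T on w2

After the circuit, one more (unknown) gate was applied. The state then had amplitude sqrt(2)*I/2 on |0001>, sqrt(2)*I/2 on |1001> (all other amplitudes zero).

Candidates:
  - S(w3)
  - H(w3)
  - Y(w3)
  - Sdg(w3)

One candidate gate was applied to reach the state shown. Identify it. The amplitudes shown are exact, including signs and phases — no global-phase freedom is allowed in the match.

The unique candidate consistent with the amplitudes is Y(w3). Key observation: gates 2-3 undo each other exactly, leaving only the rest of the circuit to track.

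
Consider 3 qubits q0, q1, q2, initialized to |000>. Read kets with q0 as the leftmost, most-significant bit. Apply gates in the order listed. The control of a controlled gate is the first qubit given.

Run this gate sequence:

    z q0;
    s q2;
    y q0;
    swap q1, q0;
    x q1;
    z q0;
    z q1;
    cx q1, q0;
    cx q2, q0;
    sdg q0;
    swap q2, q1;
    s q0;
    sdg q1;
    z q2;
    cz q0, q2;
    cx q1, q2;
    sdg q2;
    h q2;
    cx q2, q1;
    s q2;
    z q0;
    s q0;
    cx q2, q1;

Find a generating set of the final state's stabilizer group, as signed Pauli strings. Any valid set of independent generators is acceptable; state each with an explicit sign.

The final state is stabilized by the group generated by +IIY, +ZII, +IZI; other independent generating sets are equally valid.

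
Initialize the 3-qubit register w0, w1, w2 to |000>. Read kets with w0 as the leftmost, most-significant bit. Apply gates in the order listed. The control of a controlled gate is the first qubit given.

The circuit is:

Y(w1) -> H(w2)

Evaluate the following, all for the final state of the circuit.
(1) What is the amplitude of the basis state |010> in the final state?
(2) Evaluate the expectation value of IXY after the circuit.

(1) The amplitude on |010> is sqrt(2)*I/2.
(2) The observable IXY averages to 0.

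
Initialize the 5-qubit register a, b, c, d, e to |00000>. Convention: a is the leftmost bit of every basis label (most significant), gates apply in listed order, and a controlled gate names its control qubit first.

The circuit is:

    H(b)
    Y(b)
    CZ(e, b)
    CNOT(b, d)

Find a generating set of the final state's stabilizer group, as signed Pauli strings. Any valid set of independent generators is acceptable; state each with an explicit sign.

The final state is stabilized by the group generated by -IXIXI, +ZIIII, +IZIZI, +IIZII, +IIIIZ; other independent generating sets are equally valid.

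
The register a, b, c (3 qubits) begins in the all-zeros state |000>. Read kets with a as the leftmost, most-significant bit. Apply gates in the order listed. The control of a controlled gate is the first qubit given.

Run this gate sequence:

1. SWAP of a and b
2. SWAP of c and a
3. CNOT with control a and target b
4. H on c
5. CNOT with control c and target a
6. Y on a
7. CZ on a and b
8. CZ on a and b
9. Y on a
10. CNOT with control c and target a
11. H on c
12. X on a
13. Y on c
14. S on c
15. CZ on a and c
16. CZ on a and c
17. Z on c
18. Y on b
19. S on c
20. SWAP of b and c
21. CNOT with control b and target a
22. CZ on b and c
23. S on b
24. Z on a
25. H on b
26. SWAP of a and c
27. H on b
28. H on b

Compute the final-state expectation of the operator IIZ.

The observable IIZ averages to 1. Key observation: steps 4-11 multiply out to the identity, so the circuit reduces to the remaining gates.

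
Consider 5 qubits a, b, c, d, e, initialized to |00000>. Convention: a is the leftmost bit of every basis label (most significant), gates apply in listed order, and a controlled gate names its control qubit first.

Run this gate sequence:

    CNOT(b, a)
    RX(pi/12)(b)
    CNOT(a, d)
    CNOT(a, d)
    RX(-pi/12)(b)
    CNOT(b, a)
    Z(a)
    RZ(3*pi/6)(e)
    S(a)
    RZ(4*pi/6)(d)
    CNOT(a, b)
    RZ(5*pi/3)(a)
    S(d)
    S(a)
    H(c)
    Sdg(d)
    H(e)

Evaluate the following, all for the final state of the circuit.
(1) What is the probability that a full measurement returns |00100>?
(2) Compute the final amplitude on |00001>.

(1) A full measurement returns |00100> with probability 1/4. Key observation: the block from step 1 through step 6 cancels to the identity and can be dropped.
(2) The final state's coefficient on |00001> equals exp(7*I*pi/12)/2.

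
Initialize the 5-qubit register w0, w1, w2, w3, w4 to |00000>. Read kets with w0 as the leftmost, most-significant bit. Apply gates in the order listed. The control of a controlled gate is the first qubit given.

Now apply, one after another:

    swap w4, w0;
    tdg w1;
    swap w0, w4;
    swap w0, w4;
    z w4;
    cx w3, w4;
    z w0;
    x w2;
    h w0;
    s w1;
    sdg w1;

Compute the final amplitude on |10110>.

The final state's coefficient on |10110> equals 0. Key observation: gates 10-11 undo each other exactly, leaving only the rest of the circuit to track.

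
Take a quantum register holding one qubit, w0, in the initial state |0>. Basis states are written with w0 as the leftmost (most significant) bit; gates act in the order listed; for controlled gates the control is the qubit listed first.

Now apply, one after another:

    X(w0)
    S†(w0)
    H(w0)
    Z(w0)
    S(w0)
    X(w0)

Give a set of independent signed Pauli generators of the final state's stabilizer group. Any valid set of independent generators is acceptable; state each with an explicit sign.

One valid set of independent stabilizer generators is -Y (any independent generating set of the same group is equally correct).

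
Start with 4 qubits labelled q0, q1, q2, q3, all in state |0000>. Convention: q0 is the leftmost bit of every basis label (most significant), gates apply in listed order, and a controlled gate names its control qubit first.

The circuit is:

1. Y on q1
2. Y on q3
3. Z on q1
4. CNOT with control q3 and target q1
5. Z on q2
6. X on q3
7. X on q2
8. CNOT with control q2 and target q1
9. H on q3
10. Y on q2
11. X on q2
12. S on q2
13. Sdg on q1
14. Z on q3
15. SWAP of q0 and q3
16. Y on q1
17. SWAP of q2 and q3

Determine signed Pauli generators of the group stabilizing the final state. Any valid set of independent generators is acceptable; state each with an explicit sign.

The final state is stabilized by the group generated by -XIII, +IZII, +IIZI, -IIIZ; other independent generating sets are equally valid.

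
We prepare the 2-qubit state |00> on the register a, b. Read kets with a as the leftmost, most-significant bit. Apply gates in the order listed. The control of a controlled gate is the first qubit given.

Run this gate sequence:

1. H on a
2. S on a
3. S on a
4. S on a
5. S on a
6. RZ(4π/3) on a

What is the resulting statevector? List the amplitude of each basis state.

The resulting statevector has amplitude -sqrt(2)*exp(I*pi/3)/2 on |00>, 0 on |01>, sqrt(2)*exp(2*I*pi/3)/2 on |10>, 0 on |11>. Key observation: the block from step 2 through step 5 cancels to the identity and can be dropped.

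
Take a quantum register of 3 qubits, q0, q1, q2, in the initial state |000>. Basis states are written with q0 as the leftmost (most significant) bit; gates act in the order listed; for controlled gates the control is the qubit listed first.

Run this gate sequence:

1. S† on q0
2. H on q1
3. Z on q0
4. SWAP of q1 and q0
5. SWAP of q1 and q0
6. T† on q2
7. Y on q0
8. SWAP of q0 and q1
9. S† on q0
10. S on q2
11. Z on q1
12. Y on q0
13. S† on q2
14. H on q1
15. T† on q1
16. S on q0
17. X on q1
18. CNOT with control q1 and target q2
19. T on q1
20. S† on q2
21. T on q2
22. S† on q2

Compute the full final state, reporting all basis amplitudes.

The resulting statevector has amplitude -exp(I*pi/4)/2 on |000>, 0 on |001>, 0 on |010>, 1/2 on |011>, -exp(I*pi/4)/2 on |100>, 0 on |101>, 0 on |110>, 1/2 on |111>.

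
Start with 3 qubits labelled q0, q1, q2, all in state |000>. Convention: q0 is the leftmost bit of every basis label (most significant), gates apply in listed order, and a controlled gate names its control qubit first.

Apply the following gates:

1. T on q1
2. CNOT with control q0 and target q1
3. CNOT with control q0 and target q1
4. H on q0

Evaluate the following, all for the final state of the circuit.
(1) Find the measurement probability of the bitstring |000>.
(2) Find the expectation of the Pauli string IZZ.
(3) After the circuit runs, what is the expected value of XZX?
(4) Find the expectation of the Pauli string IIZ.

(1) The probability of measuring |000> is 1/2. Key observation: gates 2-3 undo each other exactly, leaving only the rest of the circuit to track.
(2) In the final state, IZZ has expectation 1.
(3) The observable XZX averages to 0.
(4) In the final state, IIZ has expectation 1.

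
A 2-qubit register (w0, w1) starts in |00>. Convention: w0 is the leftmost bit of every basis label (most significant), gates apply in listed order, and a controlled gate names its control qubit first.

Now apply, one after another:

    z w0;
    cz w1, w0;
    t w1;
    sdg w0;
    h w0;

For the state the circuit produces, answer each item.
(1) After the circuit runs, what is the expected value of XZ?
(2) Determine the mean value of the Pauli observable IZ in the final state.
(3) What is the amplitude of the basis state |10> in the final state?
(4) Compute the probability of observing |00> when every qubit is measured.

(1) In the final state, XZ has expectation 1.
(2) The observable IZ averages to 1.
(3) The amplitude on |10> is sqrt(2)/2.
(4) The probability of measuring |00> is 1/2.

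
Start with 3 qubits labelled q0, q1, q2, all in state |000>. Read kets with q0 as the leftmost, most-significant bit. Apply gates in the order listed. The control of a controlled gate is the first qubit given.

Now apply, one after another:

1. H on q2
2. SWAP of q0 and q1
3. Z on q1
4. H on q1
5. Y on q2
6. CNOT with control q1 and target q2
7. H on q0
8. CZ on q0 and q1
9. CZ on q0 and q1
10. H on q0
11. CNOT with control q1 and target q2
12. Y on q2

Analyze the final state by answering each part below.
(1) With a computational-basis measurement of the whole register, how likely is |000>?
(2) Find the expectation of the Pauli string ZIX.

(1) A full measurement returns |000> with probability 1/4.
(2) In the final state, ZIX has expectation 1.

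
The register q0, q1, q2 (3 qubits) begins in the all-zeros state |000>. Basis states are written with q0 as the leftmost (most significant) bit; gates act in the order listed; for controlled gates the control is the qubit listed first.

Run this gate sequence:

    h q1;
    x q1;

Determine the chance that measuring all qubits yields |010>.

A full measurement returns |010> with probability 1/2.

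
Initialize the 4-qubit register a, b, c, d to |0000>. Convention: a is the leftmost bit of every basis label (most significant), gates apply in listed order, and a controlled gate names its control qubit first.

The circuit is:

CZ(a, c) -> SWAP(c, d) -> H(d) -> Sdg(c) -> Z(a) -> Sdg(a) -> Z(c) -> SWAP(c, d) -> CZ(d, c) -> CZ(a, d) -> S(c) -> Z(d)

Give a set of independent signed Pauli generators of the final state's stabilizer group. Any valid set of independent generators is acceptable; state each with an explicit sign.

The stabilizer group can be generated by +IIYI, +ZIII, +IZII, +IIIZ, among other valid generating sets.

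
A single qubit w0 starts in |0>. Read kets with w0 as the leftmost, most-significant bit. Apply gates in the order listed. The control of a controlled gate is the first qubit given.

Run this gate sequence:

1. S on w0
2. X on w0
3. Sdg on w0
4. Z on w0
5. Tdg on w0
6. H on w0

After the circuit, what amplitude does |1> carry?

The final state's coefficient on |1> equals -sqrt(2)*exp(I*pi/4)/2.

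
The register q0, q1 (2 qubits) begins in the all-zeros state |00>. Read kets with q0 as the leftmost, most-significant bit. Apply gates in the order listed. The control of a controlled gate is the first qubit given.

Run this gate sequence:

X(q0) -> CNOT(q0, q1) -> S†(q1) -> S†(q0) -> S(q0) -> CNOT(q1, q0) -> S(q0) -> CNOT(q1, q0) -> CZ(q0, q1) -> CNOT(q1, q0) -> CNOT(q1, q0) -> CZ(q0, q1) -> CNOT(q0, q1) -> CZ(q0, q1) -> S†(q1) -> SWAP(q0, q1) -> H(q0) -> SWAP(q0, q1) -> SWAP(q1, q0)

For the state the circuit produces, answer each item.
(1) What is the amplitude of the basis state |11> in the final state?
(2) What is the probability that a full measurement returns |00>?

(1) The amplitude on |11> is -sqrt(2)*I/2. Key observation: the block from step 9 through step 12 cancels to the identity and can be dropped.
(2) Outcome |00> occurs with probability 0.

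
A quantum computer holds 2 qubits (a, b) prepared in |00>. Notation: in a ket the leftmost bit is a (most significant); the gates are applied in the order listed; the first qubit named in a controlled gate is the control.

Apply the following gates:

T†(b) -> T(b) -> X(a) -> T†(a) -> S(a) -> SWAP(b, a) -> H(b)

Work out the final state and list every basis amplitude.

The final amplitudes are sqrt(2)*exp(I*pi/4)/2 on |00>, -sqrt(2)*exp(I*pi/4)/2 on |01>, 0 on |10>, 0 on |11>.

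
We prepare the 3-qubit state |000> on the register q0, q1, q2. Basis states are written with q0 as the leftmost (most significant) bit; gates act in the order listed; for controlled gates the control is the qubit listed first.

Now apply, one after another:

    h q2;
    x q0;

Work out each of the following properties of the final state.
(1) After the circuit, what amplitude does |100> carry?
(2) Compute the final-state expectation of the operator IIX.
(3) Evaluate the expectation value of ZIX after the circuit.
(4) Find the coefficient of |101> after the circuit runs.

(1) The final state's coefficient on |100> equals sqrt(2)/2.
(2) The observable IIX averages to 1.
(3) The observable ZIX averages to -1.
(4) The amplitude on |101> is sqrt(2)/2.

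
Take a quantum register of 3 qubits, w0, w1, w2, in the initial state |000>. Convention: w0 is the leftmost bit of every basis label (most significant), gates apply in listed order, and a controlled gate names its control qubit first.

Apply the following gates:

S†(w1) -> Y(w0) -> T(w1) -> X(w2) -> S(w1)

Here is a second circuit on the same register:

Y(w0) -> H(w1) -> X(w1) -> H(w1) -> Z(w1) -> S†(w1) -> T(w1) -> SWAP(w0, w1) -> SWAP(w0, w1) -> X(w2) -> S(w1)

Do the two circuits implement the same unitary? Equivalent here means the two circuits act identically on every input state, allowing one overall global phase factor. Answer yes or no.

Yes: on every input state the two circuits agree up to one overall phase factor.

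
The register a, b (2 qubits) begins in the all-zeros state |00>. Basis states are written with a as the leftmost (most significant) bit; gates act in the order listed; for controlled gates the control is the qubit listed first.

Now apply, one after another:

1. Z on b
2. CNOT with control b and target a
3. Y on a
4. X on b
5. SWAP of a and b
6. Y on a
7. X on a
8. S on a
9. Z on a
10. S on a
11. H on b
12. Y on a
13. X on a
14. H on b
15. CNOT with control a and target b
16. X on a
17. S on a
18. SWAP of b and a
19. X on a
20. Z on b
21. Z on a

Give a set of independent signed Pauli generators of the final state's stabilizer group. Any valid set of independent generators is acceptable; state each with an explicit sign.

One valid set of independent stabilizer generators is -ZI, +IZ (any independent generating set of the same group is equally correct).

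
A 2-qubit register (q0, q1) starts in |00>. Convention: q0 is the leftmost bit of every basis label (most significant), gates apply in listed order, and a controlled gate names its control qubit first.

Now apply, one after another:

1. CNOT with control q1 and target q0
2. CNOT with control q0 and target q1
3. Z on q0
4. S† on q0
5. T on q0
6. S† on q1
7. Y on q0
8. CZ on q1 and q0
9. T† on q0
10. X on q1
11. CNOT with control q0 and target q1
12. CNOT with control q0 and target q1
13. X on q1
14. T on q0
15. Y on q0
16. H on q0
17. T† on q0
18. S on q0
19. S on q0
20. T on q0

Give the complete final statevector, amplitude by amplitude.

The resulting statevector has amplitude sqrt(2)/2 on |00>, 0 on |01>, -sqrt(2)/2 on |10>, 0 on |11>. Key observation: gates 9-14 undo each other exactly, leaving only the rest of the circuit to track.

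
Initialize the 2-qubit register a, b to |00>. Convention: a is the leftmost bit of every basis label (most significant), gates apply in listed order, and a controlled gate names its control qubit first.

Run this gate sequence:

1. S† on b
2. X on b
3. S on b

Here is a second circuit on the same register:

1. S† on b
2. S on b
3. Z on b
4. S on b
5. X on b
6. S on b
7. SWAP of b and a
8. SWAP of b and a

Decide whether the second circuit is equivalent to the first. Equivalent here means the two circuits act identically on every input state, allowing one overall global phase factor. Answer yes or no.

Yes — the two circuits implement the same unitary up to a global phase.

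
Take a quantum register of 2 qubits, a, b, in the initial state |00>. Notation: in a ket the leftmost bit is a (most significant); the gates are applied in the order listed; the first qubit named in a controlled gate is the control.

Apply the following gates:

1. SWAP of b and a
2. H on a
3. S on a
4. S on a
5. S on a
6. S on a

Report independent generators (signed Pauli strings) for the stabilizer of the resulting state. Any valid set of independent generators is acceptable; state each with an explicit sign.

The final state is stabilized by the group generated by +XI, +IZ; other independent generating sets are equally valid. Key observation: steps 3-6 multiply out to the identity, so the circuit reduces to the remaining gates.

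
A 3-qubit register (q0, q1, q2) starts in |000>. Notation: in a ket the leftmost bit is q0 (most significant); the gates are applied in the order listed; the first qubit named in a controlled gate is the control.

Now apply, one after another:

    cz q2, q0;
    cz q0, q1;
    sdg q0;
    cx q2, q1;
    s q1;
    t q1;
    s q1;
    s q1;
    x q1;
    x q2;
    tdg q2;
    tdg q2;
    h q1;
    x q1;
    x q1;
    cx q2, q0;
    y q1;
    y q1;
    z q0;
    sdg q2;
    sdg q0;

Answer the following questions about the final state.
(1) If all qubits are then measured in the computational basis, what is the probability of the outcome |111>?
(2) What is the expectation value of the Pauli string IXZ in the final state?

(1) A full measurement returns |111> with probability 1/2. Key observation: steps 14-15 multiply out to the identity, so the circuit reduces to the remaining gates.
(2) In the final state, IXZ has expectation 1.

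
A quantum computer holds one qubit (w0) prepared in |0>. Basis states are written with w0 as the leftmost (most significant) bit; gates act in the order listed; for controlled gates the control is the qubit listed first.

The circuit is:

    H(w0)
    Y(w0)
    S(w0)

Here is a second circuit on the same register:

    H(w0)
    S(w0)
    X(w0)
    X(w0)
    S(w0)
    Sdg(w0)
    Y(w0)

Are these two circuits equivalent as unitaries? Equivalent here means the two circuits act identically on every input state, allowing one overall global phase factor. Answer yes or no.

No: there is an input state on which the two circuits produce genuinely different outputs (not merely differing by a phase).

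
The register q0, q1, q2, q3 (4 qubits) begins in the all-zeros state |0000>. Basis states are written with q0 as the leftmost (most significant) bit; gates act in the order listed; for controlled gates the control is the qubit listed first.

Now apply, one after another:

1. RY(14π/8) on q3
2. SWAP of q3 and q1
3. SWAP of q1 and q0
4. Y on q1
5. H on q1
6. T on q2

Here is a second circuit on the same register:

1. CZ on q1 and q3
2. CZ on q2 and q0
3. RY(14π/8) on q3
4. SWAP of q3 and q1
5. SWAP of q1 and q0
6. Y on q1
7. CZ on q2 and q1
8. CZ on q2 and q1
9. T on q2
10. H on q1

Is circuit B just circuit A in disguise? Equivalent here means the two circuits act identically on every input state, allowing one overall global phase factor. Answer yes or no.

No: there is an input state on which the two circuits produce genuinely different outputs (not merely differing by a phase).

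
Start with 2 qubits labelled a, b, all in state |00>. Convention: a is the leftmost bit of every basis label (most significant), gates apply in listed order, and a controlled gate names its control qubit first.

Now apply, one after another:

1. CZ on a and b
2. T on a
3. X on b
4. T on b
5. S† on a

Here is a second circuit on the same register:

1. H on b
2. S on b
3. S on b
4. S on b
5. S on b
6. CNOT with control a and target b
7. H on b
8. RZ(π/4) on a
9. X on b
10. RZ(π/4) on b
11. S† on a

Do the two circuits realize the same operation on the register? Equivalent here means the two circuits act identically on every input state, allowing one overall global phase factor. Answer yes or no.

Yes: on every input state the two circuits agree up to one overall phase factor.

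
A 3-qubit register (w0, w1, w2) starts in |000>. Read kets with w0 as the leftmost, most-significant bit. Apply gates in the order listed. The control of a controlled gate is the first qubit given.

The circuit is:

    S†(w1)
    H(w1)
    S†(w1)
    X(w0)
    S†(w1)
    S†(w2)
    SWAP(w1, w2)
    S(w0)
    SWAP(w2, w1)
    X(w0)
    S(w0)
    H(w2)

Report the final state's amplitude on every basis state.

The final amplitudes are I/2 on |000>, I/2 on |001>, -I/2 on |010>, -I/2 on |011>, 0 on |100>, 0 on |101>, 0 on |110>, 0 on |111>.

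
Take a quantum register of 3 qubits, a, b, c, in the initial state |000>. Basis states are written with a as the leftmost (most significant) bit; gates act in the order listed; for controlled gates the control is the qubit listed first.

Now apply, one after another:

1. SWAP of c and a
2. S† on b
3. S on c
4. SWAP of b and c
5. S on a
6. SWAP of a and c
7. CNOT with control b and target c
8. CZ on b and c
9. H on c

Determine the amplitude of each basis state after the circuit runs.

After the circuit, the state carries amplitude sqrt(2)/2 on |000>, sqrt(2)/2 on |001>, and 0 on every other basis state.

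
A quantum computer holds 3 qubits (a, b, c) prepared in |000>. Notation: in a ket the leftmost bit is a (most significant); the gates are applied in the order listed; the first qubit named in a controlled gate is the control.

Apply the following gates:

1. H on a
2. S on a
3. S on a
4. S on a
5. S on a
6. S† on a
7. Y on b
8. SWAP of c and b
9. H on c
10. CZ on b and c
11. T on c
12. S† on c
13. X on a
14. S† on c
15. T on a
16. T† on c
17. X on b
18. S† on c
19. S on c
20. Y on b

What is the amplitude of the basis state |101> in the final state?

|101> carries amplitude exp(I*pi/4)/2 in the final state. Key observation: gates 2-5 undo each other exactly, leaving only the rest of the circuit to track.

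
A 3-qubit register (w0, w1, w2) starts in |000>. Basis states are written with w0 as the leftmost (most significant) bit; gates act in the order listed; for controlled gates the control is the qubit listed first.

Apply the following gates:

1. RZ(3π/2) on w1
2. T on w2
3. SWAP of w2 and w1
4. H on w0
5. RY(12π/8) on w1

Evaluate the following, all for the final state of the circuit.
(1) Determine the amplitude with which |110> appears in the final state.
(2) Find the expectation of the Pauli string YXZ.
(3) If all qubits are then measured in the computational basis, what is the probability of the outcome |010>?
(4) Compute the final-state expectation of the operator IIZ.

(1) The final state's coefficient on |110> equals -exp(I*pi/4)/2.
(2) In the final state, YXZ has expectation 0.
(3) A full measurement returns |010> with probability 1/4.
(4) The expectation value of IIZ is 1.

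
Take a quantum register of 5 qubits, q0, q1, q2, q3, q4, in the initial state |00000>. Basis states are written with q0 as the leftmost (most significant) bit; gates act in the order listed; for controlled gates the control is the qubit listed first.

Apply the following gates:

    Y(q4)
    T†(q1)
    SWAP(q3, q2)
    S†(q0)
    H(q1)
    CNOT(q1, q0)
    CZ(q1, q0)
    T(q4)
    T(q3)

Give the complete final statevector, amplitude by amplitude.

The resulting statevector has amplitude sqrt(2)*exp(3*I*pi/4)/2 on |00001>, -sqrt(2)*exp(3*I*pi/4)/2 on |11001>, and 0 on every other basis state.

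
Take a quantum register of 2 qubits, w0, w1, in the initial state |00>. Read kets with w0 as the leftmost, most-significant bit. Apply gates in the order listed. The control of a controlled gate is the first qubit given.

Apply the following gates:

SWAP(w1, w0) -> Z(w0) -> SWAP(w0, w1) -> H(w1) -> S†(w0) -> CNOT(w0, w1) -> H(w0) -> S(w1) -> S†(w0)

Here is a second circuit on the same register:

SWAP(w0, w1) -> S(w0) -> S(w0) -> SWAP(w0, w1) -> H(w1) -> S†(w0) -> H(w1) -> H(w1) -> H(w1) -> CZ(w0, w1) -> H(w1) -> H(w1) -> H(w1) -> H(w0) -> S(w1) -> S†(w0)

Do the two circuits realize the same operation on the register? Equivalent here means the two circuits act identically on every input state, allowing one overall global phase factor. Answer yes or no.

Yes — the two circuits implement the same unitary up to a global phase.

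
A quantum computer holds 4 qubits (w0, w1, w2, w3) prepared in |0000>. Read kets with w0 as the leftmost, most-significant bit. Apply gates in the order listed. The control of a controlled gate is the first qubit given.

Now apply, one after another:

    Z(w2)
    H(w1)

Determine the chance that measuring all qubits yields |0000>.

The probability of measuring |0000> is 1/2.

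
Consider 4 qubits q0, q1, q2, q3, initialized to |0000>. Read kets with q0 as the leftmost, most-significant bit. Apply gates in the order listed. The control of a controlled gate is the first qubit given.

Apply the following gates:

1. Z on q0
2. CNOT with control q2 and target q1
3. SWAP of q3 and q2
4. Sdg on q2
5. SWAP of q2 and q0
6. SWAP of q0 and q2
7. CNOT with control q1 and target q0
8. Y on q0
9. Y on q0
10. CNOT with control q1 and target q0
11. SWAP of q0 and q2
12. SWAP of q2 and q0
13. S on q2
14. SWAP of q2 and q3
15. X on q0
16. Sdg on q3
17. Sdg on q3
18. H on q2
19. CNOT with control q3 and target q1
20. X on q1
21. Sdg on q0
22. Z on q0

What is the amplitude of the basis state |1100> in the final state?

The final state's coefficient on |1100> equals sqrt(2)*I/2. Key observation: the block from step 5 through step 12 cancels to the identity and can be dropped.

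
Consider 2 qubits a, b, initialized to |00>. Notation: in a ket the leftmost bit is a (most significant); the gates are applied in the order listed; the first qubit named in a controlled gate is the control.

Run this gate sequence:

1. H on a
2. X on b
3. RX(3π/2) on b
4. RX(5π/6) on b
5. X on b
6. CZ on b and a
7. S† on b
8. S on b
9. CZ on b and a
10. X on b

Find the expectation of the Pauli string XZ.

The observable XZ averages to -1/2. Key observation: gates 5-10 undo each other exactly, leaving only the rest of the circuit to track.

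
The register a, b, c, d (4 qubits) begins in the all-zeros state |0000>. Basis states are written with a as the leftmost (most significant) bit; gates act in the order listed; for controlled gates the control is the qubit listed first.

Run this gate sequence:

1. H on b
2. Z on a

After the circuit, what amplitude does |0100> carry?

The final state's coefficient on |0100> equals sqrt(2)/2.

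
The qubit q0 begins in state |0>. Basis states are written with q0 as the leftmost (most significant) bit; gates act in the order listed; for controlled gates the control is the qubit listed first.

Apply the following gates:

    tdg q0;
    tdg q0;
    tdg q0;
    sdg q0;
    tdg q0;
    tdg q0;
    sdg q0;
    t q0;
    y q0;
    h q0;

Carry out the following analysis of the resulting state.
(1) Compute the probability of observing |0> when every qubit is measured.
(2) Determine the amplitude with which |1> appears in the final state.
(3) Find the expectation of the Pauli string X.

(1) A full measurement returns |0> with probability 1/2.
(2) The amplitude on |1> is -sqrt(2)*I/2.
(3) In the final state, X has expectation -1.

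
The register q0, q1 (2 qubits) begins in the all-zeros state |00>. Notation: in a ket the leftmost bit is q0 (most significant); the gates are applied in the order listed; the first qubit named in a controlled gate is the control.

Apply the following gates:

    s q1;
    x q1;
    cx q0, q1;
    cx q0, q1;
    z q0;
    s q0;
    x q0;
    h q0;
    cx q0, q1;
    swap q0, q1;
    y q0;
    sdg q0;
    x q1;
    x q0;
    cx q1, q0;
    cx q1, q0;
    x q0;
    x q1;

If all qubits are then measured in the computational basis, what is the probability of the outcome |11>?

The probability of measuring |11> is 1/2. Key observation: steps 13-18 multiply out to the identity, so the circuit reduces to the remaining gates.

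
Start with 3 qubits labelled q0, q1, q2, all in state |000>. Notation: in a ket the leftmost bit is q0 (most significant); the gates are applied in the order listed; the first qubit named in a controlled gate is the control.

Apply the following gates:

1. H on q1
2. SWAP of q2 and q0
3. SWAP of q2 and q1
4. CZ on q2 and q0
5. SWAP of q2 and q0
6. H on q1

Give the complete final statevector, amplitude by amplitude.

After the circuit, the state carries amplitude 1/2 on |000>, 0 on |001>, 1/2 on |010>, 0 on |011>, 1/2 on |100>, 0 on |101>, 1/2 on |110>, 0 on |111>.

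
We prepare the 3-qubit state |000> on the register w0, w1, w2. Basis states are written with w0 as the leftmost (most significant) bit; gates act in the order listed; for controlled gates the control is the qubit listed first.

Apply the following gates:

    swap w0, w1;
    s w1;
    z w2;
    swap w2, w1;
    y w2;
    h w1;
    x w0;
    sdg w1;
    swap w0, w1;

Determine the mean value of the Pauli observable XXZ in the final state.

In the final state, XXZ has expectation 0.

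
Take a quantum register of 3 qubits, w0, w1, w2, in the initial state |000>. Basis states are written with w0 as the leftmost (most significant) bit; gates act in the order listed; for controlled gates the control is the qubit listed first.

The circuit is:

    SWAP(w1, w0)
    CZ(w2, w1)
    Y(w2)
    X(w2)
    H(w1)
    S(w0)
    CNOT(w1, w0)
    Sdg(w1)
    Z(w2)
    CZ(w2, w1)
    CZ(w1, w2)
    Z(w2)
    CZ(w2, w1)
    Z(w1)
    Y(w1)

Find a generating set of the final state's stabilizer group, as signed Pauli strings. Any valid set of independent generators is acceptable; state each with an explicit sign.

One valid set of independent stabilizer generators is +XYI, -ZZI, +IIZ (any independent generating set of the same group is equally correct).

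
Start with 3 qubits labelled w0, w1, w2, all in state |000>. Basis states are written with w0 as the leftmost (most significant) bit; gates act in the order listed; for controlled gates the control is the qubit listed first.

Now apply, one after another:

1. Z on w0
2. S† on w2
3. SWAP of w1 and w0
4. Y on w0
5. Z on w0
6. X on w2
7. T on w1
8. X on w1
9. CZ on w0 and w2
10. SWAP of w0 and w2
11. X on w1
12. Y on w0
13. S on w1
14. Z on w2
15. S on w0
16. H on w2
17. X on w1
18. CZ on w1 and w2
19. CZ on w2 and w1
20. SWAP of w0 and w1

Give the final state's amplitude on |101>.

The final state's coefficient on |101> equals sqrt(2)/2.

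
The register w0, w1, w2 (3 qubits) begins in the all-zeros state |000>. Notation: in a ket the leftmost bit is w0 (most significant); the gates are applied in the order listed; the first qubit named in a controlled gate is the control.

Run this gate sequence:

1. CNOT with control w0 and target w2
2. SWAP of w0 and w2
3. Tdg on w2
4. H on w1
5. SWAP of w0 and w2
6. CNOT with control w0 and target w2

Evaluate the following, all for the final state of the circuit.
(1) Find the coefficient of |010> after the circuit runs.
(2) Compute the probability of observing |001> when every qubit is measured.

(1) The amplitude on |010> is sqrt(2)/2.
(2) A full measurement returns |001> with probability 0.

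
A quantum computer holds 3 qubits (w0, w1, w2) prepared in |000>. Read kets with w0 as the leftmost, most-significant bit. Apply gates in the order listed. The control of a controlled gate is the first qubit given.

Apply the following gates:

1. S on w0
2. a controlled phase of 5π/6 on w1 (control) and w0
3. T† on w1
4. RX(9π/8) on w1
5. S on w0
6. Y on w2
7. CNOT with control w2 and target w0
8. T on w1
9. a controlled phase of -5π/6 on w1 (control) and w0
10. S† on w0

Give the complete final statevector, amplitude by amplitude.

The final amplitudes are -sin(pi/16) on |101>, exp(11*I*pi/12)*cos(pi/16) on |111>, and 0 on every other basis state.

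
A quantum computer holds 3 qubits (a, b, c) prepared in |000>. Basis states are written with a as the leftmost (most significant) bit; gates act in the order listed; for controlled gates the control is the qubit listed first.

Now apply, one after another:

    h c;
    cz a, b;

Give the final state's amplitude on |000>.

The amplitude on |000> is sqrt(2)/2.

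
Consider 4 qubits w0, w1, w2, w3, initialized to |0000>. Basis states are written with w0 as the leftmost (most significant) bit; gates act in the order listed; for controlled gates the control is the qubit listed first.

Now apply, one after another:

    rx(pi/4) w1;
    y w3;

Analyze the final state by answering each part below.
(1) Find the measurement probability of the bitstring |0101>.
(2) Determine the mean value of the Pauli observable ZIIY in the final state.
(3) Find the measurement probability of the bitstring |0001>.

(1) The probability of measuring |0101> is 1/2 - sqrt(2)/4.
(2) In the final state, ZIIY has expectation 0.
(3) Outcome |0001> occurs with probability sqrt(2)/4 + 1/2.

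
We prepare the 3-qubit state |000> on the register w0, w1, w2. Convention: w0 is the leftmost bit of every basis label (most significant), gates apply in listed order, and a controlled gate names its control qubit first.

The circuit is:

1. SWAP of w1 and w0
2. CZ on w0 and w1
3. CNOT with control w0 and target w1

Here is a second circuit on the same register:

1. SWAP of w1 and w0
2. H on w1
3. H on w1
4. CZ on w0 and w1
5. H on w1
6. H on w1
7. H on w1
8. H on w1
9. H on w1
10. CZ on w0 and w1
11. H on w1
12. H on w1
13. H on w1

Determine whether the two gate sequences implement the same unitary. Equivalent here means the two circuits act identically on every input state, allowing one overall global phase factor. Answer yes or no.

Yes — the two circuits implement the same unitary up to a global phase.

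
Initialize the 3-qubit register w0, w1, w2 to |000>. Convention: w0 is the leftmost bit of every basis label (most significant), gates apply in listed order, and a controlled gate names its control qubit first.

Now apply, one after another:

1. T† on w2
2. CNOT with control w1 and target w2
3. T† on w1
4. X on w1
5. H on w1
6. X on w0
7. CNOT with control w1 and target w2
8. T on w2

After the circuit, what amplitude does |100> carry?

|100> carries amplitude sqrt(2)/2 in the final state.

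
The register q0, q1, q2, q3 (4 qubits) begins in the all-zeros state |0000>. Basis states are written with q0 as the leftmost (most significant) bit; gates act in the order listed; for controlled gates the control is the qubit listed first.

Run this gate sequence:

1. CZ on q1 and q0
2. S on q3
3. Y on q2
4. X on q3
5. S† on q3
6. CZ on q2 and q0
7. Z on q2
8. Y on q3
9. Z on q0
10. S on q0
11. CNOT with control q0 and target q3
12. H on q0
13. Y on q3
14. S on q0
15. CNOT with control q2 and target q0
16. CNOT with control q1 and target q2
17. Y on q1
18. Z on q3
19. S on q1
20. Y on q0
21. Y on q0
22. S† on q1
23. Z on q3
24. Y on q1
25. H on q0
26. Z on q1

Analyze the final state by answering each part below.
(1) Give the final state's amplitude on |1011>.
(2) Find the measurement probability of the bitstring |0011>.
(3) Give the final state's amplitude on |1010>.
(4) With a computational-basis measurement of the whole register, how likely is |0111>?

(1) The final state's coefficient on |1011> equals 1/2 - I/2. Key observation: steps 17-24 multiply out to the identity, so the circuit reduces to the remaining gates.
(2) A full measurement returns |0011> with probability 1/2.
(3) The amplitude on |1010> is 0.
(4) A full measurement returns |0111> with probability 0.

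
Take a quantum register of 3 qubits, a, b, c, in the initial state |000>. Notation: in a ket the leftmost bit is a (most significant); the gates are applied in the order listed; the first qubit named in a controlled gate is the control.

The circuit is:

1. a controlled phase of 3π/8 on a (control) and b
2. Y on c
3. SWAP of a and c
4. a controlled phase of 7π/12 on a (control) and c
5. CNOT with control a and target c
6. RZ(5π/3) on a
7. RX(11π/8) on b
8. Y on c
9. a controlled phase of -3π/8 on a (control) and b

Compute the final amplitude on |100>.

The final state's coefficient on |100> equals -exp(5*I*pi/6)*cos(5*pi/16).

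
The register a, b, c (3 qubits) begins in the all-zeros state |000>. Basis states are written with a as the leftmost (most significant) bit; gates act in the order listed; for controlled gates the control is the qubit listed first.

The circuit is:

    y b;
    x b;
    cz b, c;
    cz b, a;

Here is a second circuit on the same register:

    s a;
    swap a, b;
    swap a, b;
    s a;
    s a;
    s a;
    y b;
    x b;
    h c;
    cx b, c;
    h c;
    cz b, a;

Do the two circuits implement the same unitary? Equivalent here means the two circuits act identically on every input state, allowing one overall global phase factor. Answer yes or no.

Yes: on every input state the two circuits agree up to one overall phase factor.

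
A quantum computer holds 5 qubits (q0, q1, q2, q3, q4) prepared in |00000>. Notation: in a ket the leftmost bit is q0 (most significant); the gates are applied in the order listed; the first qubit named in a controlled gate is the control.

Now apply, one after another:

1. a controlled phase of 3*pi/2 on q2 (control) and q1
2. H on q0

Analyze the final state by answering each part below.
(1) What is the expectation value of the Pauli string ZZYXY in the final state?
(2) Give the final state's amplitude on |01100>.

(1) The observable ZZYXY averages to 0.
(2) The amplitude on |01100> is 0.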